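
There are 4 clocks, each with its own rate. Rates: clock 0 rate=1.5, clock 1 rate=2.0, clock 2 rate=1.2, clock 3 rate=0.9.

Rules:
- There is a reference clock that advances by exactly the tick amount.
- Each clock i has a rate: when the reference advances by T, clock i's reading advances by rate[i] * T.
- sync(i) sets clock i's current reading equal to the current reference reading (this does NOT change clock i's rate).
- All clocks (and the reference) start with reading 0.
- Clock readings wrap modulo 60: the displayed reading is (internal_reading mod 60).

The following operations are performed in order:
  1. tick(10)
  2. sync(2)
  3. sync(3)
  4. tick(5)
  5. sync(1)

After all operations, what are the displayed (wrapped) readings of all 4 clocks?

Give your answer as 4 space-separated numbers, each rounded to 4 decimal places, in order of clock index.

Answer: 22.5000 15.0000 16.0000 14.5000

Derivation:
After op 1 tick(10): ref=10.0000 raw=[15.0000 20.0000 12.0000 9.0000]
After op 2 sync(2): ref=10.0000 raw=[15.0000 20.0000 10.0000 9.0000]
After op 3 sync(3): ref=10.0000 raw=[15.0000 20.0000 10.0000 10.0000]
After op 4 tick(5): ref=15.0000 raw=[22.5000 30.0000 16.0000 14.5000]
After op 5 sync(1): ref=15.0000 raw=[22.5000 15.0000 16.0000 14.5000]
Wrap final raw readings (mod 60): 22.5000 mod 60 = 22.5000; 15.0000 mod 60 = 15.0000; 16.0000 mod 60 = 16.0000; 14.5000 mod 60 = 14.5000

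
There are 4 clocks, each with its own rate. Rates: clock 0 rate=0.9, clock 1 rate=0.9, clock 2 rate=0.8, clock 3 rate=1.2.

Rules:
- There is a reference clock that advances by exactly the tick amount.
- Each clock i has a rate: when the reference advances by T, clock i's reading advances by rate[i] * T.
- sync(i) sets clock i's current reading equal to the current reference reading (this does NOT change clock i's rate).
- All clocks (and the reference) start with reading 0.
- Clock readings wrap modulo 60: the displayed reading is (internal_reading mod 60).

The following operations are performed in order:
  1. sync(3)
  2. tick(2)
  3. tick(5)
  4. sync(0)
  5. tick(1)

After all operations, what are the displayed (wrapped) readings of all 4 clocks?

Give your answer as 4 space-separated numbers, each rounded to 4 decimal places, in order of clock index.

After op 1 sync(3): ref=0.0000 raw=[0.0000 0.0000 0.0000 0.0000]
After op 2 tick(2): ref=2.0000 raw=[1.8000 1.8000 1.6000 2.4000]
After op 3 tick(5): ref=7.0000 raw=[6.3000 6.3000 5.6000 8.4000]
After op 4 sync(0): ref=7.0000 raw=[7.0000 6.3000 5.6000 8.4000]
After op 5 tick(1): ref=8.0000 raw=[7.9000 7.2000 6.4000 9.6000]
Wrap final raw readings (mod 60): 7.9000 mod 60 = 7.9000; 7.2000 mod 60 = 7.2000; 6.4000 mod 60 = 6.4000; 9.6000 mod 60 = 9.6000

Answer: 7.9000 7.2000 6.4000 9.6000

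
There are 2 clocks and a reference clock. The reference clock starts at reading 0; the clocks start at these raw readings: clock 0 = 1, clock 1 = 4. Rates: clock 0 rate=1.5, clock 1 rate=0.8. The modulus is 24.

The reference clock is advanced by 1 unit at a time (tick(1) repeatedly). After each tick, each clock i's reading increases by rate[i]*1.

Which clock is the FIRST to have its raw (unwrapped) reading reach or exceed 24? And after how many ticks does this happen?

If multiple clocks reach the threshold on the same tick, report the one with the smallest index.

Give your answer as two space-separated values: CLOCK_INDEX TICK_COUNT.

Answer: 0 16

Derivation:
clock 0: start=1, rate=1.5, needs 24-1 = 23; ticks = ceil(23/1.5) = ceil(15.3333) = 16; reading at tick 16 = 1 + 1.5*16 = 25.0000
clock 1: start=4, rate=0.8, needs 24-4 = 20; ticks = ceil(20/0.8) = ceil(25.0000) = 25; reading at tick 25 = 4 + 0.8*25 = 24.0000
Minimum tick count = 16; winners = [0]; smallest index = 0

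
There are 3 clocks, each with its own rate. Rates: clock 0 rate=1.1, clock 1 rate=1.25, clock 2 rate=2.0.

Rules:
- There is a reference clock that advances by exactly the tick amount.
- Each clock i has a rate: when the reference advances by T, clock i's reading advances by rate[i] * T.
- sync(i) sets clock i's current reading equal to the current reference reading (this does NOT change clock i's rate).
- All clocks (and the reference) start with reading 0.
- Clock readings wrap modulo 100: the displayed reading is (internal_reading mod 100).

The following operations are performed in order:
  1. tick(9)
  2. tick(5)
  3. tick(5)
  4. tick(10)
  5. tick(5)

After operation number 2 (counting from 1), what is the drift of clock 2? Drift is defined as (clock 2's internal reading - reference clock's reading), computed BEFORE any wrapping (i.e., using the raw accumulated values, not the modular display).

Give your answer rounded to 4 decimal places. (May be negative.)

After op 1 tick(9): ref=9.0000 raw=[9.9000 11.2500 18.0000]
After op 2 tick(5): ref=14.0000 raw=[15.4000 17.5000 28.0000]
Drift of clock 2 after op 2: 28.0000 - 14.0000 = 14.0000

Answer: 14.0000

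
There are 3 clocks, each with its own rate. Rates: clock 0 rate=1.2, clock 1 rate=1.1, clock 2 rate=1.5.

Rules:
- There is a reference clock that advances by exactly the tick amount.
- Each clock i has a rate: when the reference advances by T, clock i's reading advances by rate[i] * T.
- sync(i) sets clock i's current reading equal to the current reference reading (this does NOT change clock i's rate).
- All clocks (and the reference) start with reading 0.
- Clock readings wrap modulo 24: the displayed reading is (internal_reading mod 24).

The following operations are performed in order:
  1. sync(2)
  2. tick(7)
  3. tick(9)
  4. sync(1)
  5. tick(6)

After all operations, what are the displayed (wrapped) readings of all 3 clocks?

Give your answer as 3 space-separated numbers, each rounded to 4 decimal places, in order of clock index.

After op 1 sync(2): ref=0.0000 raw=[0.0000 0.0000 0.0000]
After op 2 tick(7): ref=7.0000 raw=[8.4000 7.7000 10.5000]
After op 3 tick(9): ref=16.0000 raw=[19.2000 17.6000 24.0000]
After op 4 sync(1): ref=16.0000 raw=[19.2000 16.0000 24.0000]
After op 5 tick(6): ref=22.0000 raw=[26.4000 22.6000 33.0000]
Wrap final raw readings (mod 24): 26.4000 mod 24 = 2.4000; 22.6000 mod 24 = 22.6000; 33.0000 mod 24 = 9.0000

Answer: 2.4000 22.6000 9.0000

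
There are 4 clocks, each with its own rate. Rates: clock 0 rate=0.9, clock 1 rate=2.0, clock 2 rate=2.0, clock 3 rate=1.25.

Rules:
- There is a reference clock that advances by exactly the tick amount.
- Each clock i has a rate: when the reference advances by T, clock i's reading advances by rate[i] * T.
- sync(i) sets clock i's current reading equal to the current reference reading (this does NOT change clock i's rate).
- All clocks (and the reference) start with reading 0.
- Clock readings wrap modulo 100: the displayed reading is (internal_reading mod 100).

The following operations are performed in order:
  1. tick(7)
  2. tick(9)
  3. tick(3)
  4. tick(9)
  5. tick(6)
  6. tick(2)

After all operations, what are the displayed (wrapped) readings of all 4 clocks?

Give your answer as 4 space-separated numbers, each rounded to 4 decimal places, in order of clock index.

Answer: 32.4000 72.0000 72.0000 45.0000

Derivation:
After op 1 tick(7): ref=7.0000 raw=[6.3000 14.0000 14.0000 8.7500]
After op 2 tick(9): ref=16.0000 raw=[14.4000 32.0000 32.0000 20.0000]
After op 3 tick(3): ref=19.0000 raw=[17.1000 38.0000 38.0000 23.7500]
After op 4 tick(9): ref=28.0000 raw=[25.2000 56.0000 56.0000 35.0000]
After op 5 tick(6): ref=34.0000 raw=[30.6000 68.0000 68.0000 42.5000]
After op 6 tick(2): ref=36.0000 raw=[32.4000 72.0000 72.0000 45.0000]
Wrap final raw readings (mod 100): 32.4000 mod 100 = 32.4000; 72.0000 mod 100 = 72.0000; 72.0000 mod 100 = 72.0000; 45.0000 mod 100 = 45.0000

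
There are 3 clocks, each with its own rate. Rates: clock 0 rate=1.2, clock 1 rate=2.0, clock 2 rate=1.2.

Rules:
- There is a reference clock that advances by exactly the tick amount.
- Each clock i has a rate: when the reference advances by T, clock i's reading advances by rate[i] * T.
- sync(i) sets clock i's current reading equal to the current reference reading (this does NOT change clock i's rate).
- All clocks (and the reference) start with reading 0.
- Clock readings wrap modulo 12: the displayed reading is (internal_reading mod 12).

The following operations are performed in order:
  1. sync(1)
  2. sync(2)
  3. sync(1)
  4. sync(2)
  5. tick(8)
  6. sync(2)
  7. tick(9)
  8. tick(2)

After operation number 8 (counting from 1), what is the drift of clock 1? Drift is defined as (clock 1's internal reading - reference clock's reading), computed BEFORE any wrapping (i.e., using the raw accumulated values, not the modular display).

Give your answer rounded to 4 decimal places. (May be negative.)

After op 1 sync(1): ref=0.0000 raw=[0.0000 0.0000 0.0000]
After op 2 sync(2): ref=0.0000 raw=[0.0000 0.0000 0.0000]
After op 3 sync(1): ref=0.0000 raw=[0.0000 0.0000 0.0000]
After op 4 sync(2): ref=0.0000 raw=[0.0000 0.0000 0.0000]
After op 5 tick(8): ref=8.0000 raw=[9.6000 16.0000 9.6000]
After op 6 sync(2): ref=8.0000 raw=[9.6000 16.0000 8.0000]
After op 7 tick(9): ref=17.0000 raw=[20.4000 34.0000 18.8000]
After op 8 tick(2): ref=19.0000 raw=[22.8000 38.0000 21.2000]
Drift of clock 1 after op 8: 38.0000 - 19.0000 = 19.0000

Answer: 19.0000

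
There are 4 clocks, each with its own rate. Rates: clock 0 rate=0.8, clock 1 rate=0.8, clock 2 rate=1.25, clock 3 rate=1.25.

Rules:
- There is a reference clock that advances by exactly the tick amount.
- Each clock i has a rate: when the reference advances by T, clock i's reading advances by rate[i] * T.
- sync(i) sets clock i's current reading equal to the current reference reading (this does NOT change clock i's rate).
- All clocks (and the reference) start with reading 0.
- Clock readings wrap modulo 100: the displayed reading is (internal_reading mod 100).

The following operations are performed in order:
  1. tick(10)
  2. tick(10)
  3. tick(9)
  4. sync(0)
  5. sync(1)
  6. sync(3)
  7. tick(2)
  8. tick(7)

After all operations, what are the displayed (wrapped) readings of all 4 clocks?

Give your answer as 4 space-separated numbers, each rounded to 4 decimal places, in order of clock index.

After op 1 tick(10): ref=10.0000 raw=[8.0000 8.0000 12.5000 12.5000]
After op 2 tick(10): ref=20.0000 raw=[16.0000 16.0000 25.0000 25.0000]
After op 3 tick(9): ref=29.0000 raw=[23.2000 23.2000 36.2500 36.2500]
After op 4 sync(0): ref=29.0000 raw=[29.0000 23.2000 36.2500 36.2500]
After op 5 sync(1): ref=29.0000 raw=[29.0000 29.0000 36.2500 36.2500]
After op 6 sync(3): ref=29.0000 raw=[29.0000 29.0000 36.2500 29.0000]
After op 7 tick(2): ref=31.0000 raw=[30.6000 30.6000 38.7500 31.5000]
After op 8 tick(7): ref=38.0000 raw=[36.2000 36.2000 47.5000 40.2500]
Wrap final raw readings (mod 100): 36.2000 mod 100 = 36.2000; 36.2000 mod 100 = 36.2000; 47.5000 mod 100 = 47.5000; 40.2500 mod 100 = 40.2500

Answer: 36.2000 36.2000 47.5000 40.2500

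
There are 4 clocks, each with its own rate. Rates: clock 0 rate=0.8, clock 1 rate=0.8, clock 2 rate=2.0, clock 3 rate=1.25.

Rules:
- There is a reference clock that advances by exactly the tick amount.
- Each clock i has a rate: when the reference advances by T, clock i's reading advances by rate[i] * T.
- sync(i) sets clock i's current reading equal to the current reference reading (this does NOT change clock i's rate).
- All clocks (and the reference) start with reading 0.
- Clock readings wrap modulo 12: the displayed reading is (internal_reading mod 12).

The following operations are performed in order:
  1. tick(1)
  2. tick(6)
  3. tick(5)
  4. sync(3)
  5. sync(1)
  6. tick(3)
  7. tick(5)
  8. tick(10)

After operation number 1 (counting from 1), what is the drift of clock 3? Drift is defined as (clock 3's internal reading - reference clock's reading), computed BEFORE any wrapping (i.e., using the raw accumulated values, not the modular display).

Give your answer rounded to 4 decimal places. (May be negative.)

After op 1 tick(1): ref=1.0000 raw=[0.8000 0.8000 2.0000 1.2500]
Drift of clock 3 after op 1: 1.2500 - 1.0000 = 0.2500

Answer: 0.2500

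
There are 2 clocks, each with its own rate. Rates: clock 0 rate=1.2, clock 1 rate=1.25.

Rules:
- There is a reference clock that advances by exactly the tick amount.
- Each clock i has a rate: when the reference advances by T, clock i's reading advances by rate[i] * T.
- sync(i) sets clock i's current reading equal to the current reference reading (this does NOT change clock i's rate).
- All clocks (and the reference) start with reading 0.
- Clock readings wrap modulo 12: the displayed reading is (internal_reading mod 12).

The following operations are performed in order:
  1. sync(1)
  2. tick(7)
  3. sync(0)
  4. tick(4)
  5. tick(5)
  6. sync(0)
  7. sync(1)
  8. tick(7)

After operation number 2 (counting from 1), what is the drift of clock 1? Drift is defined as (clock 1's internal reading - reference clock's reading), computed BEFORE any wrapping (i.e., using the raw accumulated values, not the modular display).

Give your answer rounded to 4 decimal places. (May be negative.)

After op 1 sync(1): ref=0.0000 raw=[0.0000 0.0000]
After op 2 tick(7): ref=7.0000 raw=[8.4000 8.7500]
Drift of clock 1 after op 2: 8.7500 - 7.0000 = 1.7500

Answer: 1.7500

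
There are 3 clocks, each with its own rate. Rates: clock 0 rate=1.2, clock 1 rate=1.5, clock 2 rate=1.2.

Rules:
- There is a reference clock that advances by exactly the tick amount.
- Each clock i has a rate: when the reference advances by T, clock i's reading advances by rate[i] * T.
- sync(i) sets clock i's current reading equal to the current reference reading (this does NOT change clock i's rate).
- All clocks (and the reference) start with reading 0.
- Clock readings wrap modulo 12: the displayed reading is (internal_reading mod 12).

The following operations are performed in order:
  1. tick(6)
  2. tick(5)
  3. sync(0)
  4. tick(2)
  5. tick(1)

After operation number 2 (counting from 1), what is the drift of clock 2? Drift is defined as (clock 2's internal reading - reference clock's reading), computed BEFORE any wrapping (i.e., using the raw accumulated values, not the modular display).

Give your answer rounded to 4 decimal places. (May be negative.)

After op 1 tick(6): ref=6.0000 raw=[7.2000 9.0000 7.2000]
After op 2 tick(5): ref=11.0000 raw=[13.2000 16.5000 13.2000]
Drift of clock 2 after op 2: 13.2000 - 11.0000 = 2.2000

Answer: 2.2000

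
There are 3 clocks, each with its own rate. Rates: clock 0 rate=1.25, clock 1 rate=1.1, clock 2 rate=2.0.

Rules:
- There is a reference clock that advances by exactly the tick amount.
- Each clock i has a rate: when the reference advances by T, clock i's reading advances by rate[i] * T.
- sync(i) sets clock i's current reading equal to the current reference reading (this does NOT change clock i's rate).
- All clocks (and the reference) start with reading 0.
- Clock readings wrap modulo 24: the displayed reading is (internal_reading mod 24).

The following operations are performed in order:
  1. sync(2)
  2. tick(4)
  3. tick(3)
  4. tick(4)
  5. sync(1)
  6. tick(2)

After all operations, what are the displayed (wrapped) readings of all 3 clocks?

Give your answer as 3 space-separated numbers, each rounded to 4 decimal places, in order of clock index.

Answer: 16.2500 13.2000 2.0000

Derivation:
After op 1 sync(2): ref=0.0000 raw=[0.0000 0.0000 0.0000]
After op 2 tick(4): ref=4.0000 raw=[5.0000 4.4000 8.0000]
After op 3 tick(3): ref=7.0000 raw=[8.7500 7.7000 14.0000]
After op 4 tick(4): ref=11.0000 raw=[13.7500 12.1000 22.0000]
After op 5 sync(1): ref=11.0000 raw=[13.7500 11.0000 22.0000]
After op 6 tick(2): ref=13.0000 raw=[16.2500 13.2000 26.0000]
Wrap final raw readings (mod 24): 16.2500 mod 24 = 16.2500; 13.2000 mod 24 = 13.2000; 26.0000 mod 24 = 2.0000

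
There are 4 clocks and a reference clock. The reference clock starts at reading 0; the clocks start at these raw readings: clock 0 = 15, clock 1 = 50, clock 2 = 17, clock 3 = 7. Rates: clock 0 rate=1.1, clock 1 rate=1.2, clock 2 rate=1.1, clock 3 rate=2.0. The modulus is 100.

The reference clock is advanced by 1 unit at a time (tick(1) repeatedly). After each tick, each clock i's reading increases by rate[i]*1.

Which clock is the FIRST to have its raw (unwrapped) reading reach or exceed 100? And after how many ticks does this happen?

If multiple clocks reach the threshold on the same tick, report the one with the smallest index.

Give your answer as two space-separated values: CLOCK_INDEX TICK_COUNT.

clock 0: start=15, rate=1.1, needs 100-15 = 85; ticks = ceil(85/1.1) = ceil(77.2727) = 78; reading at tick 78 = 15 + 1.1*78 = 100.8000
clock 1: start=50, rate=1.2, needs 100-50 = 50; ticks = ceil(50/1.2) = ceil(41.6667) = 42; reading at tick 42 = 50 + 1.2*42 = 100.4000
clock 2: start=17, rate=1.1, needs 100-17 = 83; ticks = ceil(83/1.1) = ceil(75.4545) = 76; reading at tick 76 = 17 + 1.1*76 = 100.6000
clock 3: start=7, rate=2.0, needs 100-7 = 93; ticks = ceil(93/2.0) = ceil(46.5000) = 47; reading at tick 47 = 7 + 2.0*47 = 101.0000
Minimum tick count = 42; winners = [1]; smallest index = 1

Answer: 1 42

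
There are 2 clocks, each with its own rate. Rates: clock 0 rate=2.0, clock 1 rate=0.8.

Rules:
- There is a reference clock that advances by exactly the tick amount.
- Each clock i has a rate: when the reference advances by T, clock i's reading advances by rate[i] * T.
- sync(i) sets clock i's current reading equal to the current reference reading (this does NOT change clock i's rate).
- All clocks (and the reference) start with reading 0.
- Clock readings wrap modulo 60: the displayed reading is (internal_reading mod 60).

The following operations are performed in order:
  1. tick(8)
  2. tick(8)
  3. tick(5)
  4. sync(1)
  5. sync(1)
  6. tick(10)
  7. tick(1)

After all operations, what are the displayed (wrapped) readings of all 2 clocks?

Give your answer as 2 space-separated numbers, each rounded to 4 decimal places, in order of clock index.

Answer: 4.0000 29.8000

Derivation:
After op 1 tick(8): ref=8.0000 raw=[16.0000 6.4000]
After op 2 tick(8): ref=16.0000 raw=[32.0000 12.8000]
After op 3 tick(5): ref=21.0000 raw=[42.0000 16.8000]
After op 4 sync(1): ref=21.0000 raw=[42.0000 21.0000]
After op 5 sync(1): ref=21.0000 raw=[42.0000 21.0000]
After op 6 tick(10): ref=31.0000 raw=[62.0000 29.0000]
After op 7 tick(1): ref=32.0000 raw=[64.0000 29.8000]
Wrap final raw readings (mod 60): 64.0000 mod 60 = 4.0000; 29.8000 mod 60 = 29.8000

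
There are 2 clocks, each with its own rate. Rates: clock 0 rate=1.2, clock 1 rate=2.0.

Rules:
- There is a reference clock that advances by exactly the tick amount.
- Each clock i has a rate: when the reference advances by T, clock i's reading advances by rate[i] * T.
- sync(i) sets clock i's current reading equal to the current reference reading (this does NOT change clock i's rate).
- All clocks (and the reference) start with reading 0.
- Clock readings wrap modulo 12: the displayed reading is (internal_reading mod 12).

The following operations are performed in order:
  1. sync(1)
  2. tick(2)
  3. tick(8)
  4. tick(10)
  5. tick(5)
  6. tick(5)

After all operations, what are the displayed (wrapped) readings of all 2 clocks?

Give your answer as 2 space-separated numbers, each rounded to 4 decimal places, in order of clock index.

After op 1 sync(1): ref=0.0000 raw=[0.0000 0.0000]
After op 2 tick(2): ref=2.0000 raw=[2.4000 4.0000]
After op 3 tick(8): ref=10.0000 raw=[12.0000 20.0000]
After op 4 tick(10): ref=20.0000 raw=[24.0000 40.0000]
After op 5 tick(5): ref=25.0000 raw=[30.0000 50.0000]
After op 6 tick(5): ref=30.0000 raw=[36.0000 60.0000]
Wrap final raw readings (mod 12): 36.0000 mod 12 = 0.0000; 60.0000 mod 12 = 0.0000

Answer: 0.0000 0.0000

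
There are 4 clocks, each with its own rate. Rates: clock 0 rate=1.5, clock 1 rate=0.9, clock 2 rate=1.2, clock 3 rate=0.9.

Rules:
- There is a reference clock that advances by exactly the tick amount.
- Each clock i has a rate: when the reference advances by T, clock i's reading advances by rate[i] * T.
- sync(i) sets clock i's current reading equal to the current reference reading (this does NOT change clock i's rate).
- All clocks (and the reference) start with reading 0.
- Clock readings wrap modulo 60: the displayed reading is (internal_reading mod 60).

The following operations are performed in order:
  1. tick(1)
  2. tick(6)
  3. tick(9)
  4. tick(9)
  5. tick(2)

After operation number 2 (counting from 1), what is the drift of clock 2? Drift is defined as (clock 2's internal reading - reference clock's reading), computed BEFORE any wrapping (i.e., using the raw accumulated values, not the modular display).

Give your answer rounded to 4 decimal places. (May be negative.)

Answer: 1.4000

Derivation:
After op 1 tick(1): ref=1.0000 raw=[1.5000 0.9000 1.2000 0.9000]
After op 2 tick(6): ref=7.0000 raw=[10.5000 6.3000 8.4000 6.3000]
Drift of clock 2 after op 2: 8.4000 - 7.0000 = 1.4000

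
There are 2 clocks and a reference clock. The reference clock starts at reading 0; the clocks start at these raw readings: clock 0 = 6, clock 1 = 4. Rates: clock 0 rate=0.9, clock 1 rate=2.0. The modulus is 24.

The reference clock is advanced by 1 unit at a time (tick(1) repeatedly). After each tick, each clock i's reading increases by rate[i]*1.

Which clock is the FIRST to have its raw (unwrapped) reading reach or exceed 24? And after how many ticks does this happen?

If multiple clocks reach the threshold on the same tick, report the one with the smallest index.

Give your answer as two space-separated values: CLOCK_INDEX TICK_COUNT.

Answer: 1 10

Derivation:
clock 0: start=6, rate=0.9, needs 24-6 = 18; ticks = ceil(18/0.9) = ceil(20.0000) = 20; reading at tick 20 = 6 + 0.9*20 = 24.0000
clock 1: start=4, rate=2.0, needs 24-4 = 20; ticks = ceil(20/2.0) = ceil(10.0000) = 10; reading at tick 10 = 4 + 2.0*10 = 24.0000
Minimum tick count = 10; winners = [1]; smallest index = 1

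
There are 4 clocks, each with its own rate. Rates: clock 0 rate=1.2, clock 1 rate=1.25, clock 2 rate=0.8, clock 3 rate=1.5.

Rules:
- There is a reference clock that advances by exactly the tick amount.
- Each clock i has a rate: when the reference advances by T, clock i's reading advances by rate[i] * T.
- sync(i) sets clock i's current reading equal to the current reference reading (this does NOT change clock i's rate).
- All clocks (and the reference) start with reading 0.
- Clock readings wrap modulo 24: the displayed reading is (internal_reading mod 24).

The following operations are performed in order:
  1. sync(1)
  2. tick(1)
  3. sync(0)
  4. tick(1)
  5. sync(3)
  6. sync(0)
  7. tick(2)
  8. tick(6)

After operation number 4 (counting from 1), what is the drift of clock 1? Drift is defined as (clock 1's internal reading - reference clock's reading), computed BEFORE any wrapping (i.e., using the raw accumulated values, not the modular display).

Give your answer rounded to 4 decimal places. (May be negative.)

After op 1 sync(1): ref=0.0000 raw=[0.0000 0.0000 0.0000 0.0000]
After op 2 tick(1): ref=1.0000 raw=[1.2000 1.2500 0.8000 1.5000]
After op 3 sync(0): ref=1.0000 raw=[1.0000 1.2500 0.8000 1.5000]
After op 4 tick(1): ref=2.0000 raw=[2.2000 2.5000 1.6000 3.0000]
Drift of clock 1 after op 4: 2.5000 - 2.0000 = 0.5000

Answer: 0.5000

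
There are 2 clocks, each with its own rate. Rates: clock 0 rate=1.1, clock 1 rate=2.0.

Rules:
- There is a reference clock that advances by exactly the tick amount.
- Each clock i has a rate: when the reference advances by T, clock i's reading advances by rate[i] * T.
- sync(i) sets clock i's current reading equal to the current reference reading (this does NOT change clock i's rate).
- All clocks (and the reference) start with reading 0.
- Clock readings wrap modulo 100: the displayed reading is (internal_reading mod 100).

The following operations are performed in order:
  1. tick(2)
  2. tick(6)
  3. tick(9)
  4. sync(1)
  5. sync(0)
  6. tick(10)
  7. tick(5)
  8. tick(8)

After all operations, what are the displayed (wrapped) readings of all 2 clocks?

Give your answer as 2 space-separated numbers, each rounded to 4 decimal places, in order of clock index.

After op 1 tick(2): ref=2.0000 raw=[2.2000 4.0000]
After op 2 tick(6): ref=8.0000 raw=[8.8000 16.0000]
After op 3 tick(9): ref=17.0000 raw=[18.7000 34.0000]
After op 4 sync(1): ref=17.0000 raw=[18.7000 17.0000]
After op 5 sync(0): ref=17.0000 raw=[17.0000 17.0000]
After op 6 tick(10): ref=27.0000 raw=[28.0000 37.0000]
After op 7 tick(5): ref=32.0000 raw=[33.5000 47.0000]
After op 8 tick(8): ref=40.0000 raw=[42.3000 63.0000]
Wrap final raw readings (mod 100): 42.3000 mod 100 = 42.3000; 63.0000 mod 100 = 63.0000

Answer: 42.3000 63.0000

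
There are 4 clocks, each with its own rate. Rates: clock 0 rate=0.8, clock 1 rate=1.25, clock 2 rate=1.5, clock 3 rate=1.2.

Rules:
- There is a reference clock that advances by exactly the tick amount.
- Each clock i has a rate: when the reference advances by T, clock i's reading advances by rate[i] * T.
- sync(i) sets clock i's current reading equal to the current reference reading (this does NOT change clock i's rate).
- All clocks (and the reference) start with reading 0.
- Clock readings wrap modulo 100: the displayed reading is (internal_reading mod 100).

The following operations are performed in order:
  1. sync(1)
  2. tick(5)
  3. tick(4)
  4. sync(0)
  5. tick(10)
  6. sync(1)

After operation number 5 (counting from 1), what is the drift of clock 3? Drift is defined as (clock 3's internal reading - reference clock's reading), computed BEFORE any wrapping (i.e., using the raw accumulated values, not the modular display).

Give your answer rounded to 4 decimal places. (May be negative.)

After op 1 sync(1): ref=0.0000 raw=[0.0000 0.0000 0.0000 0.0000]
After op 2 tick(5): ref=5.0000 raw=[4.0000 6.2500 7.5000 6.0000]
After op 3 tick(4): ref=9.0000 raw=[7.2000 11.2500 13.5000 10.8000]
After op 4 sync(0): ref=9.0000 raw=[9.0000 11.2500 13.5000 10.8000]
After op 5 tick(10): ref=19.0000 raw=[17.0000 23.7500 28.5000 22.8000]
Drift of clock 3 after op 5: 22.8000 - 19.0000 = 3.8000

Answer: 3.8000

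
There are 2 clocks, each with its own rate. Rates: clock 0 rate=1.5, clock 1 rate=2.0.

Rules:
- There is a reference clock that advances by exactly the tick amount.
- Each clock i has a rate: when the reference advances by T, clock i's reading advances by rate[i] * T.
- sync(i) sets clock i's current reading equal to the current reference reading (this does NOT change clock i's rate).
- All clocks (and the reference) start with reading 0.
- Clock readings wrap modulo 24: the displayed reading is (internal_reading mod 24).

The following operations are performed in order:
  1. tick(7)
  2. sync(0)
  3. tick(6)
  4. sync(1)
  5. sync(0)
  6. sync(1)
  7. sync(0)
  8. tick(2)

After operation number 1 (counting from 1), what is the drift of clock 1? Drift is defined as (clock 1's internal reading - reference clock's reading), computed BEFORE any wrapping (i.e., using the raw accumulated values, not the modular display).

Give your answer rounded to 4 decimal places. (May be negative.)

After op 1 tick(7): ref=7.0000 raw=[10.5000 14.0000]
Drift of clock 1 after op 1: 14.0000 - 7.0000 = 7.0000

Answer: 7.0000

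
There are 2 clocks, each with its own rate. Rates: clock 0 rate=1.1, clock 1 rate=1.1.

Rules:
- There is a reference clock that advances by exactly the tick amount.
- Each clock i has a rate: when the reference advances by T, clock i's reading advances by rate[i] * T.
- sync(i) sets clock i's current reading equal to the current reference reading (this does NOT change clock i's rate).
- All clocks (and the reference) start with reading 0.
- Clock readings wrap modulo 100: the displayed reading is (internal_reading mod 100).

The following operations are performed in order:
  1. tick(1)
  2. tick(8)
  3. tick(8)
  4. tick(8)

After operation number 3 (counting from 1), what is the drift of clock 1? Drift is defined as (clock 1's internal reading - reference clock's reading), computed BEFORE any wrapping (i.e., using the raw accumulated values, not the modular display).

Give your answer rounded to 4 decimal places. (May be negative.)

Answer: 1.7000

Derivation:
After op 1 tick(1): ref=1.0000 raw=[1.1000 1.1000]
After op 2 tick(8): ref=9.0000 raw=[9.9000 9.9000]
After op 3 tick(8): ref=17.0000 raw=[18.7000 18.7000]
Drift of clock 1 after op 3: 18.7000 - 17.0000 = 1.7000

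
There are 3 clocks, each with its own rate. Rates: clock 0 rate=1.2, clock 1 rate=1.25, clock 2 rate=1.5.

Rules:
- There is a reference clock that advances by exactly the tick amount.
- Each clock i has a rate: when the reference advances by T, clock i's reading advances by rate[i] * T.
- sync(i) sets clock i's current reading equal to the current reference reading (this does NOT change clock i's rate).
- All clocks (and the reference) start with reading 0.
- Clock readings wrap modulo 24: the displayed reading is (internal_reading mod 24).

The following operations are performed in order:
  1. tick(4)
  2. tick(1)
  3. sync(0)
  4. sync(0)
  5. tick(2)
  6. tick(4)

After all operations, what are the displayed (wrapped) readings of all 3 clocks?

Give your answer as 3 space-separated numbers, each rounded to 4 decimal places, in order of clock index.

After op 1 tick(4): ref=4.0000 raw=[4.8000 5.0000 6.0000]
After op 2 tick(1): ref=5.0000 raw=[6.0000 6.2500 7.5000]
After op 3 sync(0): ref=5.0000 raw=[5.0000 6.2500 7.5000]
After op 4 sync(0): ref=5.0000 raw=[5.0000 6.2500 7.5000]
After op 5 tick(2): ref=7.0000 raw=[7.4000 8.7500 10.5000]
After op 6 tick(4): ref=11.0000 raw=[12.2000 13.7500 16.5000]
Wrap final raw readings (mod 24): 12.2000 mod 24 = 12.2000; 13.7500 mod 24 = 13.7500; 16.5000 mod 24 = 16.5000

Answer: 12.2000 13.7500 16.5000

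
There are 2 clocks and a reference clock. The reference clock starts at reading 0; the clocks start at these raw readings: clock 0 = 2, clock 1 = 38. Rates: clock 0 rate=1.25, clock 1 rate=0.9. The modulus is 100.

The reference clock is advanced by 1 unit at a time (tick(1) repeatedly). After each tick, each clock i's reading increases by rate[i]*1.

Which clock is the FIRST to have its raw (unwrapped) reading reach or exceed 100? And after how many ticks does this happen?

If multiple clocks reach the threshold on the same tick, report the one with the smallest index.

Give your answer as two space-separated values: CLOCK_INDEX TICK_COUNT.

Answer: 1 69

Derivation:
clock 0: start=2, rate=1.25, needs 100-2 = 98; ticks = ceil(98/1.25) = ceil(78.4000) = 79; reading at tick 79 = 2 + 1.25*79 = 100.7500
clock 1: start=38, rate=0.9, needs 100-38 = 62; ticks = ceil(62/0.9) = ceil(68.8889) = 69; reading at tick 69 = 38 + 0.9*69 = 100.1000
Minimum tick count = 69; winners = [1]; smallest index = 1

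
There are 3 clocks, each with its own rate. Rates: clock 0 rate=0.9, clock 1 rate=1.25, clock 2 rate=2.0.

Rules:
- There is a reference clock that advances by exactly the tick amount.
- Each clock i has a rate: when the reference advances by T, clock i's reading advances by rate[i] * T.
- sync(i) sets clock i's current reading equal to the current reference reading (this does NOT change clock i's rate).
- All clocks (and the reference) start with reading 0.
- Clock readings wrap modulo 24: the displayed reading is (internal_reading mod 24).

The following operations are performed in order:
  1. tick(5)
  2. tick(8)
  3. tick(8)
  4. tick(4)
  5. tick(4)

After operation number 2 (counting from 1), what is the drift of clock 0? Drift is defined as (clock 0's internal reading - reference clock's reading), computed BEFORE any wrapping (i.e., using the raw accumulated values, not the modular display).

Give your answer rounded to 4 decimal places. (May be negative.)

After op 1 tick(5): ref=5.0000 raw=[4.5000 6.2500 10.0000]
After op 2 tick(8): ref=13.0000 raw=[11.7000 16.2500 26.0000]
Drift of clock 0 after op 2: 11.7000 - 13.0000 = -1.3000

Answer: -1.3000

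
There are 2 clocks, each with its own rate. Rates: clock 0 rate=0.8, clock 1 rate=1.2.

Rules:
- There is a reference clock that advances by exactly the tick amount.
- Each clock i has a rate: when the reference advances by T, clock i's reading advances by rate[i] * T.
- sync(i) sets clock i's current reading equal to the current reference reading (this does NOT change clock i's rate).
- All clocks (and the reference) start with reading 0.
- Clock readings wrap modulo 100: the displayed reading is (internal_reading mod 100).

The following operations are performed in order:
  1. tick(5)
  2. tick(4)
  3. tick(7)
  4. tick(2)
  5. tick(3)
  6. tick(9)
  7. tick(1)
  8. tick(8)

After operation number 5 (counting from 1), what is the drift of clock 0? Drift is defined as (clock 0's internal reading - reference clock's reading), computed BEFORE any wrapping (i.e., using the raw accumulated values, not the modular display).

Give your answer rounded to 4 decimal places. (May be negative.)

After op 1 tick(5): ref=5.0000 raw=[4.0000 6.0000]
After op 2 tick(4): ref=9.0000 raw=[7.2000 10.8000]
After op 3 tick(7): ref=16.0000 raw=[12.8000 19.2000]
After op 4 tick(2): ref=18.0000 raw=[14.4000 21.6000]
After op 5 tick(3): ref=21.0000 raw=[16.8000 25.2000]
Drift of clock 0 after op 5: 16.8000 - 21.0000 = -4.2000

Answer: -4.2000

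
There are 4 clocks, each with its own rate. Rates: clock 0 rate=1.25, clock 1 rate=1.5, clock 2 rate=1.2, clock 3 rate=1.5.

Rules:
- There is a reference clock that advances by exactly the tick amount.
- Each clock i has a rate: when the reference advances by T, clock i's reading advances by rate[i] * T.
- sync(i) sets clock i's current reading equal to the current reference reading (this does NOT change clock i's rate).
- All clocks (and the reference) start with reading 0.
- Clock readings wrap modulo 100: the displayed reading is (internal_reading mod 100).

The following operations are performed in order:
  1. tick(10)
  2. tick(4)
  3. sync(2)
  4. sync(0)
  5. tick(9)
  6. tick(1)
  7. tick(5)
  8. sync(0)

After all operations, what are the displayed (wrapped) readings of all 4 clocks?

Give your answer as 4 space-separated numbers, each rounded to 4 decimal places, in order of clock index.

After op 1 tick(10): ref=10.0000 raw=[12.5000 15.0000 12.0000 15.0000]
After op 2 tick(4): ref=14.0000 raw=[17.5000 21.0000 16.8000 21.0000]
After op 3 sync(2): ref=14.0000 raw=[17.5000 21.0000 14.0000 21.0000]
After op 4 sync(0): ref=14.0000 raw=[14.0000 21.0000 14.0000 21.0000]
After op 5 tick(9): ref=23.0000 raw=[25.2500 34.5000 24.8000 34.5000]
After op 6 tick(1): ref=24.0000 raw=[26.5000 36.0000 26.0000 36.0000]
After op 7 tick(5): ref=29.0000 raw=[32.7500 43.5000 32.0000 43.5000]
After op 8 sync(0): ref=29.0000 raw=[29.0000 43.5000 32.0000 43.5000]
Wrap final raw readings (mod 100): 29.0000 mod 100 = 29.0000; 43.5000 mod 100 = 43.5000; 32.0000 mod 100 = 32.0000; 43.5000 mod 100 = 43.5000

Answer: 29.0000 43.5000 32.0000 43.5000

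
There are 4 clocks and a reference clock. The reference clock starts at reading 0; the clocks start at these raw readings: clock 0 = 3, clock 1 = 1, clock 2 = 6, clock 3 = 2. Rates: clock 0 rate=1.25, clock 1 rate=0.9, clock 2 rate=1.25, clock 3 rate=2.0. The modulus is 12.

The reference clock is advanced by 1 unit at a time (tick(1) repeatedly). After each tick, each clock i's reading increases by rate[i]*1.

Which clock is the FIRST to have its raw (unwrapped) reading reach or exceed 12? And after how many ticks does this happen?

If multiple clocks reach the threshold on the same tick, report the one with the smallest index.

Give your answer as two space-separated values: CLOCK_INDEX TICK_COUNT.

clock 0: start=3, rate=1.25, needs 12-3 = 9; ticks = ceil(9/1.25) = ceil(7.2000) = 8; reading at tick 8 = 3 + 1.25*8 = 13.0000
clock 1: start=1, rate=0.9, needs 12-1 = 11; ticks = ceil(11/0.9) = ceil(12.2222) = 13; reading at tick 13 = 1 + 0.9*13 = 12.7000
clock 2: start=6, rate=1.25, needs 12-6 = 6; ticks = ceil(6/1.25) = ceil(4.8000) = 5; reading at tick 5 = 6 + 1.25*5 = 12.2500
clock 3: start=2, rate=2.0, needs 12-2 = 10; ticks = ceil(10/2.0) = ceil(5.0000) = 5; reading at tick 5 = 2 + 2.0*5 = 12.0000
Minimum tick count = 5; winners = [2, 3]; smallest index = 2

Answer: 2 5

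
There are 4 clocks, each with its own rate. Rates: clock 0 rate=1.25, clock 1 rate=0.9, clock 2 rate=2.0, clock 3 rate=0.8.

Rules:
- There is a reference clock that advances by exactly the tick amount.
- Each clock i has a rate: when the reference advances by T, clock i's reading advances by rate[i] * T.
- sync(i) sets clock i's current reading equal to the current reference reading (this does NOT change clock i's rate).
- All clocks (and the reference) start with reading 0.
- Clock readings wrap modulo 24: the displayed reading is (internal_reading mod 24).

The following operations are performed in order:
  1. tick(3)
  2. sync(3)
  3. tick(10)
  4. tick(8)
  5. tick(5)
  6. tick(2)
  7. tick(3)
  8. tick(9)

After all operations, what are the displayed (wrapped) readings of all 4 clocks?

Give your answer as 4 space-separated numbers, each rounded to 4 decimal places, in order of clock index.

Answer: 2.0000 12.0000 8.0000 8.6000

Derivation:
After op 1 tick(3): ref=3.0000 raw=[3.7500 2.7000 6.0000 2.4000]
After op 2 sync(3): ref=3.0000 raw=[3.7500 2.7000 6.0000 3.0000]
After op 3 tick(10): ref=13.0000 raw=[16.2500 11.7000 26.0000 11.0000]
After op 4 tick(8): ref=21.0000 raw=[26.2500 18.9000 42.0000 17.4000]
After op 5 tick(5): ref=26.0000 raw=[32.5000 23.4000 52.0000 21.4000]
After op 6 tick(2): ref=28.0000 raw=[35.0000 25.2000 56.0000 23.0000]
After op 7 tick(3): ref=31.0000 raw=[38.7500 27.9000 62.0000 25.4000]
After op 8 tick(9): ref=40.0000 raw=[50.0000 36.0000 80.0000 32.6000]
Wrap final raw readings (mod 24): 50.0000 mod 24 = 2.0000; 36.0000 mod 24 = 12.0000; 80.0000 mod 24 = 8.0000; 32.6000 mod 24 = 8.6000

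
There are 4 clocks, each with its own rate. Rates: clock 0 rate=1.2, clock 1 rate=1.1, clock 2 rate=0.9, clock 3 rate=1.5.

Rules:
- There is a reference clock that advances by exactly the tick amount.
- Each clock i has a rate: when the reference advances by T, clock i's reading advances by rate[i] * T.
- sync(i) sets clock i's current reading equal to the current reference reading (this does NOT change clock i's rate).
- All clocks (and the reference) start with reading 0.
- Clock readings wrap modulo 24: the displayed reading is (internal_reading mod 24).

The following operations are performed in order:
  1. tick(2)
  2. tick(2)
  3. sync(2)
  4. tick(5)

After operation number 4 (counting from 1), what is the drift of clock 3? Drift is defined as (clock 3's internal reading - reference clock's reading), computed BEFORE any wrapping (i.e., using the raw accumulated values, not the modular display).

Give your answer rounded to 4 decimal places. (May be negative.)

Answer: 4.5000

Derivation:
After op 1 tick(2): ref=2.0000 raw=[2.4000 2.2000 1.8000 3.0000]
After op 2 tick(2): ref=4.0000 raw=[4.8000 4.4000 3.6000 6.0000]
After op 3 sync(2): ref=4.0000 raw=[4.8000 4.4000 4.0000 6.0000]
After op 4 tick(5): ref=9.0000 raw=[10.8000 9.9000 8.5000 13.5000]
Drift of clock 3 after op 4: 13.5000 - 9.0000 = 4.5000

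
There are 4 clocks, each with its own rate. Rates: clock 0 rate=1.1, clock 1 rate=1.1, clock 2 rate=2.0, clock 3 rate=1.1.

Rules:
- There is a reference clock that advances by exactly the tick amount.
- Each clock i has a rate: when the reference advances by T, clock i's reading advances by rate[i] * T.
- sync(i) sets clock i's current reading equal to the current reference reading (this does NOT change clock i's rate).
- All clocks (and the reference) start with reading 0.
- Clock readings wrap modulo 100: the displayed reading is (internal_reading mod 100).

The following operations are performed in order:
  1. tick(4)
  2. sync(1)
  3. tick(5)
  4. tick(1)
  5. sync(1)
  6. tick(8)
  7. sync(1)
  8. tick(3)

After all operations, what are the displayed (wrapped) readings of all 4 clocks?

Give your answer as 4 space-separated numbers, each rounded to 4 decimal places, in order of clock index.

After op 1 tick(4): ref=4.0000 raw=[4.4000 4.4000 8.0000 4.4000]
After op 2 sync(1): ref=4.0000 raw=[4.4000 4.0000 8.0000 4.4000]
After op 3 tick(5): ref=9.0000 raw=[9.9000 9.5000 18.0000 9.9000]
After op 4 tick(1): ref=10.0000 raw=[11.0000 10.6000 20.0000 11.0000]
After op 5 sync(1): ref=10.0000 raw=[11.0000 10.0000 20.0000 11.0000]
After op 6 tick(8): ref=18.0000 raw=[19.8000 18.8000 36.0000 19.8000]
After op 7 sync(1): ref=18.0000 raw=[19.8000 18.0000 36.0000 19.8000]
After op 8 tick(3): ref=21.0000 raw=[23.1000 21.3000 42.0000 23.1000]
Wrap final raw readings (mod 100): 23.1000 mod 100 = 23.1000; 21.3000 mod 100 = 21.3000; 42.0000 mod 100 = 42.0000; 23.1000 mod 100 = 23.1000

Answer: 23.1000 21.3000 42.0000 23.1000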